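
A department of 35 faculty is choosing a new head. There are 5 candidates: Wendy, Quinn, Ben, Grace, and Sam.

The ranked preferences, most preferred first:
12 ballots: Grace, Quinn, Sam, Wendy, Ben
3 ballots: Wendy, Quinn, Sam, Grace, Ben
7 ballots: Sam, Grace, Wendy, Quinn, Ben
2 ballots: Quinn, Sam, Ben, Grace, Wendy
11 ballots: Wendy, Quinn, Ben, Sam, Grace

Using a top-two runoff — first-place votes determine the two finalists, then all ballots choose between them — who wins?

Round 1 first-place votes: Wendy 14, Quinn 2, Ben 0, Grace 12, Sam 7. Wendy and Grace advance.
Runoff: Wendy is ranked above Grace on 14 ballots, Grace above Wendy on 21.

Grace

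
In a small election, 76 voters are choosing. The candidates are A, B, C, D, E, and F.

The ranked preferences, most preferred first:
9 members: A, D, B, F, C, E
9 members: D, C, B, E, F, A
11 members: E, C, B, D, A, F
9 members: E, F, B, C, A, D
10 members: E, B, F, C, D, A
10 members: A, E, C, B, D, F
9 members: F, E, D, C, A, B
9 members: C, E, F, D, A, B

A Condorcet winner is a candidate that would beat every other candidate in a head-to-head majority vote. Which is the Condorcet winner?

E vs A: 57–19
E vs B: 58–18
E vs C: 49–27
E vs D: 58–18
E vs F: 58–18
E beats every other candidate.

E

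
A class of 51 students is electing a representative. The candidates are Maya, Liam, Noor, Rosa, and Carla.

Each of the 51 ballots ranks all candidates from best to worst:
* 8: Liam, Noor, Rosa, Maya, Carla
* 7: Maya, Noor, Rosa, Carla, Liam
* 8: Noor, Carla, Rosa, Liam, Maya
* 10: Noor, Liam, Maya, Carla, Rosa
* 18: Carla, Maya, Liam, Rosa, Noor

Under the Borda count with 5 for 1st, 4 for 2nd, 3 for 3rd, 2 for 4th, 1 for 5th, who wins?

Maya: 8×2 + 7×5 + 8×1 + 10×3 + 18×4 = 161
Liam: 8×5 + 7×1 + 8×2 + 10×4 + 18×3 = 157
Noor: 8×4 + 7×4 + 8×5 + 10×5 + 18×1 = 168
Rosa: 8×3 + 7×3 + 8×3 + 10×1 + 18×2 = 115
Carla: 8×1 + 7×2 + 8×4 + 10×2 + 18×5 = 164

Noor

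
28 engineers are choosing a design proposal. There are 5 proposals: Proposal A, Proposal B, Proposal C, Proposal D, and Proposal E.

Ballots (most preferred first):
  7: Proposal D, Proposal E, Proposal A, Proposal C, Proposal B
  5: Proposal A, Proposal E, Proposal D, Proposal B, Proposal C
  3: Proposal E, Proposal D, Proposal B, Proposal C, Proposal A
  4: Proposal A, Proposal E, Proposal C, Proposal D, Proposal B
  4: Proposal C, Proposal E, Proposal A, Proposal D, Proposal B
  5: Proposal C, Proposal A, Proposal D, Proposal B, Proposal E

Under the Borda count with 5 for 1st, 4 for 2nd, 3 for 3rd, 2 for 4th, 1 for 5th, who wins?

Proposal A

Proposal A: 7×3 + 5×5 + 3×1 + 4×5 + 4×3 + 5×4 = 101
Proposal B: 7×1 + 5×2 + 3×3 + 4×1 + 4×1 + 5×2 = 44
Proposal C: 7×2 + 5×1 + 3×2 + 4×3 + 4×5 + 5×5 = 82
Proposal D: 7×5 + 5×3 + 3×4 + 4×2 + 4×2 + 5×3 = 93
Proposal E: 7×4 + 5×4 + 3×5 + 4×4 + 4×4 + 5×1 = 100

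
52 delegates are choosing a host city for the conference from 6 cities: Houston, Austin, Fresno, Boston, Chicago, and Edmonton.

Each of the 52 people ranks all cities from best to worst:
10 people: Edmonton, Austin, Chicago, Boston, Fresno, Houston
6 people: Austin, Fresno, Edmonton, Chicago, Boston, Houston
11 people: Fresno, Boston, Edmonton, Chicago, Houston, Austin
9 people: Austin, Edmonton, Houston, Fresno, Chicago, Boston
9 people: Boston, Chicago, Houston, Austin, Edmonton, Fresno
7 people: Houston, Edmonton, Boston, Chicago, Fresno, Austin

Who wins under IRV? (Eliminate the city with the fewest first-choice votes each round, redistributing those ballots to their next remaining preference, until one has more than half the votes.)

Round 1: Houston 7, Austin 15, Fresno 11, Boston 9, Chicago 0, Edmonton 10. Chicago eliminated.
Round 2: Houston 7, Austin 15, Fresno 11, Boston 9, Edmonton 10. Houston eliminated.
Round 3: Austin 15, Fresno 11, Boston 9, Edmonton 17. Boston eliminated.
Round 4: Austin 24, Fresno 11, Edmonton 17. Fresno eliminated.
Round 5: Austin 24, Edmonton 28. Edmonton has a majority (≥27).

Edmonton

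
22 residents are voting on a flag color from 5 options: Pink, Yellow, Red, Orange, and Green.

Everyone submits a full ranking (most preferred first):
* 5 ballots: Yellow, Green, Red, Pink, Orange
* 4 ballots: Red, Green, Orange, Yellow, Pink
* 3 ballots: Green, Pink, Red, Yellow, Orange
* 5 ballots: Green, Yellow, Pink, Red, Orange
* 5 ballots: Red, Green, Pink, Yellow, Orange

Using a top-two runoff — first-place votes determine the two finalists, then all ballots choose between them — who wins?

Round 1 first-place votes: Pink 0, Yellow 5, Red 9, Orange 0, Green 8. Red and Green advance.
Runoff: Red is ranked above Green on 9 ballots, Green above Red on 13.

Green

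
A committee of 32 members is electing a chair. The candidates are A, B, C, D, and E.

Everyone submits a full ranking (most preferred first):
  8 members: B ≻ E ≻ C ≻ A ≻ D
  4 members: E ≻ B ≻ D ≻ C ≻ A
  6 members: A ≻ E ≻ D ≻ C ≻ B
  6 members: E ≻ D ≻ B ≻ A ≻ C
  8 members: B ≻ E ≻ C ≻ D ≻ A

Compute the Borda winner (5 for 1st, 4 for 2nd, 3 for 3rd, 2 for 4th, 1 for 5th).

A: 8×2 + 4×1 + 6×5 + 6×2 + 8×1 = 70
B: 8×5 + 4×4 + 6×1 + 6×3 + 8×5 = 120
C: 8×3 + 4×2 + 6×2 + 6×1 + 8×3 = 74
D: 8×1 + 4×3 + 6×3 + 6×4 + 8×2 = 78
E: 8×4 + 4×5 + 6×4 + 6×5 + 8×4 = 138

E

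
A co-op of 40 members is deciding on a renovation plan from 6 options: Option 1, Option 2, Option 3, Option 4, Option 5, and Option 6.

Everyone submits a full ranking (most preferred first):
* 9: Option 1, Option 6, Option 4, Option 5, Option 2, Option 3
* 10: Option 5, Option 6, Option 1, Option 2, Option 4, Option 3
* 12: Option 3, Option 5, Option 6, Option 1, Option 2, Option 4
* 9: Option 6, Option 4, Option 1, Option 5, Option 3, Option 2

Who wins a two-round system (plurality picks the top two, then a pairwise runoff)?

Option 5

Round 1 first-place votes: Option 1 9, Option 2 0, Option 3 12, Option 4 0, Option 5 10, Option 6 9. Option 3 and Option 5 advance.
Runoff: Option 3 is ranked above Option 5 on 12 ballots, Option 5 above Option 3 on 28.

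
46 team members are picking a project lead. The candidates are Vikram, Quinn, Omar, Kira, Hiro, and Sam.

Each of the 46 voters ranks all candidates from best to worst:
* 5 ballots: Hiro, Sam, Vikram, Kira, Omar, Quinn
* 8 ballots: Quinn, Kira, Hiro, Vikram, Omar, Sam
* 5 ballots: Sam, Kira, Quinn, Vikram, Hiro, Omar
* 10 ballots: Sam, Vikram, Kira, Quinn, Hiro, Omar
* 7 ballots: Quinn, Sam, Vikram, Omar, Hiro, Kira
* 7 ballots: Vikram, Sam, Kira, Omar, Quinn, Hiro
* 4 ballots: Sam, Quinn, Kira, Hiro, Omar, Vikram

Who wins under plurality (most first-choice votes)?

First-place votes: Vikram 7, Quinn 15, Omar 0, Kira 0, Hiro 5, Sam 19.

Sam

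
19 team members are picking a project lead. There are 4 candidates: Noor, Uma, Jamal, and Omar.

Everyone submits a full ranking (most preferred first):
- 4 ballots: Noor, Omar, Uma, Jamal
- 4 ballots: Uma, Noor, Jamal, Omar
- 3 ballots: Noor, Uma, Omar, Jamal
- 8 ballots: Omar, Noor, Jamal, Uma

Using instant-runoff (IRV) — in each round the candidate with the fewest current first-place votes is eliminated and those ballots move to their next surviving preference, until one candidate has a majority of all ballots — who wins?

Round 1: Noor 7, Uma 4, Jamal 0, Omar 8. Jamal eliminated.
Round 2: Noor 7, Uma 4, Omar 8. Uma eliminated.
Round 3: Noor 11, Omar 8. Noor has a majority (≥10).

Noor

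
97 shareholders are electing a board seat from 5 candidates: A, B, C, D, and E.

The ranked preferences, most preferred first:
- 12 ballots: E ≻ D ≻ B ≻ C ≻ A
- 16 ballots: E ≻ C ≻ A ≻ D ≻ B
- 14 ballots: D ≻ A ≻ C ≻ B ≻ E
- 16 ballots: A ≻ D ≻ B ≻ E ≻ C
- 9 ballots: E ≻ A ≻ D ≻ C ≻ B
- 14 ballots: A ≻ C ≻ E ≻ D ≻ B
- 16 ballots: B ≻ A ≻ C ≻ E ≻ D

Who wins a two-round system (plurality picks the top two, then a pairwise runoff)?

A

Round 1 first-place votes: A 30, B 16, C 0, D 14, E 37. E and A advance.
Runoff: E is ranked above A on 37 ballots, A above E on 60.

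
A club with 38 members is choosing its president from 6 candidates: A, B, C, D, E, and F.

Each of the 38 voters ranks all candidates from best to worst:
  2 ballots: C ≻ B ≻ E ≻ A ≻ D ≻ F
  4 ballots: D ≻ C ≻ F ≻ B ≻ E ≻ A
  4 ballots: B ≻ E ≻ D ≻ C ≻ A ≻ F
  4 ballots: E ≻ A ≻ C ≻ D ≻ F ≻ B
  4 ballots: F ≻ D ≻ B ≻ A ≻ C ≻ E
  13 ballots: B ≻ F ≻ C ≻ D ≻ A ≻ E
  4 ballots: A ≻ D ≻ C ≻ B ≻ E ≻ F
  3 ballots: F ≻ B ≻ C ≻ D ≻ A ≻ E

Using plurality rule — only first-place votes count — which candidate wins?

B

First-place votes: A 4, B 17, C 2, D 4, E 4, F 7.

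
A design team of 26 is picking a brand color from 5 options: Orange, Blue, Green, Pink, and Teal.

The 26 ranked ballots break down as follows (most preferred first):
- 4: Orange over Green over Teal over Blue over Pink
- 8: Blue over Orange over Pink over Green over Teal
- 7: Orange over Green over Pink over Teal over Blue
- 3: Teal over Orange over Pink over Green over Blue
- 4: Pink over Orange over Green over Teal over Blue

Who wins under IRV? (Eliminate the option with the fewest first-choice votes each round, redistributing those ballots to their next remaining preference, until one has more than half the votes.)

Orange

Round 1: Orange 11, Blue 8, Green 0, Pink 4, Teal 3. Green eliminated.
Round 2: Orange 11, Blue 8, Pink 4, Teal 3. Teal eliminated.
Round 3: Orange 14, Blue 8, Pink 4. Orange has a majority (≥14).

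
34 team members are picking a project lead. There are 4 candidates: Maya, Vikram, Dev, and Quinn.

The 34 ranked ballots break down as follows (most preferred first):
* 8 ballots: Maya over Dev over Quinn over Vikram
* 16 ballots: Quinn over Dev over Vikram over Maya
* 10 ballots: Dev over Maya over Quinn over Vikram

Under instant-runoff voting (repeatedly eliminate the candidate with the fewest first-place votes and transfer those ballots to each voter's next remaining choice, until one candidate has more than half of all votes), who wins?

Dev

Round 1: Maya 8, Vikram 0, Dev 10, Quinn 16. Vikram eliminated.
Round 2: Maya 8, Dev 10, Quinn 16. Maya eliminated.
Round 3: Dev 18, Quinn 16. Dev has a majority (≥18).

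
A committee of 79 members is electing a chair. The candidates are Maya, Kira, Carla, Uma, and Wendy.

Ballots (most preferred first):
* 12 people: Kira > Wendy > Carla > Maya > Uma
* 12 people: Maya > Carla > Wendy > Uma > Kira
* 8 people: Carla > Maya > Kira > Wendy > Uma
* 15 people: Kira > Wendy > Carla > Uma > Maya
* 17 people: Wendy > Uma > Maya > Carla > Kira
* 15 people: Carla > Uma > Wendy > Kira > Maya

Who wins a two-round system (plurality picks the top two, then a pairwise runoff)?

Round 1 first-place votes: Maya 12, Kira 27, Carla 23, Uma 0, Wendy 17. Kira and Carla advance.
Runoff: Kira is ranked above Carla on 27 ballots, Carla above Kira on 52.

Carla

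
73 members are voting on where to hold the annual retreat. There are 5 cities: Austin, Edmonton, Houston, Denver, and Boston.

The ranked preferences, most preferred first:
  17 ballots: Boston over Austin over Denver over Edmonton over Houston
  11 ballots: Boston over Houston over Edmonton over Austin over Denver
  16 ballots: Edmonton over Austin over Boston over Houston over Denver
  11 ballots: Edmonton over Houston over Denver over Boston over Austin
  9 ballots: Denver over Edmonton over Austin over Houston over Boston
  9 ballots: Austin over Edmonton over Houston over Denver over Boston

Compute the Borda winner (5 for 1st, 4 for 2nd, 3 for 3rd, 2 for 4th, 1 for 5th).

Edmonton

Austin: 17×4 + 11×2 + 16×4 + 11×1 + 9×3 + 9×5 = 237
Edmonton: 17×2 + 11×3 + 16×5 + 11×5 + 9×4 + 9×4 = 274
Houston: 17×1 + 11×4 + 16×2 + 11×4 + 9×2 + 9×3 = 182
Denver: 17×3 + 11×1 + 16×1 + 11×3 + 9×5 + 9×2 = 174
Boston: 17×5 + 11×5 + 16×3 + 11×2 + 9×1 + 9×1 = 228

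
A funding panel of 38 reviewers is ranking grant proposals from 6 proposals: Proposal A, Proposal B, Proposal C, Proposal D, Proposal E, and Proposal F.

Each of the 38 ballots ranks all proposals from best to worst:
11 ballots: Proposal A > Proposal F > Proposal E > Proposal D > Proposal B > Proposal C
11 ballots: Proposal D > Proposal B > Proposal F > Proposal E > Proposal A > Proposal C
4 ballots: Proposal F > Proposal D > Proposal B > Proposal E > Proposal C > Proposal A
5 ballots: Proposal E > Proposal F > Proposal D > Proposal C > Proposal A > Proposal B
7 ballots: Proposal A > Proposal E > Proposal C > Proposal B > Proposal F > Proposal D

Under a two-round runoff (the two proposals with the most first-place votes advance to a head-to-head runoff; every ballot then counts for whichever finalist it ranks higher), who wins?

Proposal D

Round 1 first-place votes: Proposal A 18, Proposal B 0, Proposal C 0, Proposal D 11, Proposal E 5, Proposal F 4. Proposal A and Proposal D advance.
Runoff: Proposal A is ranked above Proposal D on 18 ballots, Proposal D above Proposal A on 20.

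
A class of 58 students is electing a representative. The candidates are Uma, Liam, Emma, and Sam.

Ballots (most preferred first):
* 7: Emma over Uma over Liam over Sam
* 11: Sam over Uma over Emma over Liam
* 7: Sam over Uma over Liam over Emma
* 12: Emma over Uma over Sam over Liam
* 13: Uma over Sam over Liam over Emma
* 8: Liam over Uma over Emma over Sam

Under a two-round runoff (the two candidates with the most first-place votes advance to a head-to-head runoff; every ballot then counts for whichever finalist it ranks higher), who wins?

Round 1 first-place votes: Uma 13, Liam 8, Emma 19, Sam 18. Emma and Sam advance.
Runoff: Emma is ranked above Sam on 27 ballots, Sam above Emma on 31.

Sam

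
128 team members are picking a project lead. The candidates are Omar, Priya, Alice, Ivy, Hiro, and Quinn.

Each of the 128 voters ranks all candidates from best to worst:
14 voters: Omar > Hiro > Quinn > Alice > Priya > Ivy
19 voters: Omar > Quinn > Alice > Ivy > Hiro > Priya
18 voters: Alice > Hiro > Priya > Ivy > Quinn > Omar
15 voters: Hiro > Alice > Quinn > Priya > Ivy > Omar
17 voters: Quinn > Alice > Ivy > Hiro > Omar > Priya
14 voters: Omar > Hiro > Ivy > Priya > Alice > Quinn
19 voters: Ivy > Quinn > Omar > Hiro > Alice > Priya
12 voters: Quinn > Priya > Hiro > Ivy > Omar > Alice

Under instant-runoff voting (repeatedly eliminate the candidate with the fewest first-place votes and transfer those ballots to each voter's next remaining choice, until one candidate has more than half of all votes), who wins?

Round 1: Omar 47, Priya 0, Alice 18, Ivy 19, Hiro 15, Quinn 29. Priya eliminated.
Round 2: Omar 47, Alice 18, Ivy 19, Hiro 15, Quinn 29. Hiro eliminated.
Round 3: Omar 47, Alice 33, Ivy 19, Quinn 29. Ivy eliminated.
Round 4: Omar 47, Alice 33, Quinn 48. Alice eliminated.
Round 5: Omar 47, Quinn 81. Quinn has a majority (≥65).

Quinn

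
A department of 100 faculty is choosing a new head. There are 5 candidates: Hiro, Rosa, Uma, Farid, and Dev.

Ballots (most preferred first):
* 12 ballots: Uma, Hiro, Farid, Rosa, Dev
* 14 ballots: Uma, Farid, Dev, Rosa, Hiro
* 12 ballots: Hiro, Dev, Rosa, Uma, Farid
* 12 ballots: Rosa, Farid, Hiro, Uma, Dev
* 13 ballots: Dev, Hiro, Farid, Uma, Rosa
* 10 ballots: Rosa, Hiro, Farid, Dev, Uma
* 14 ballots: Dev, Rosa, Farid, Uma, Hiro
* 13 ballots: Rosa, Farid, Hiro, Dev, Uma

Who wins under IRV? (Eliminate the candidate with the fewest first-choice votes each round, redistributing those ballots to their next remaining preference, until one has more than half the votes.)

Dev

Round 1: Hiro 12, Rosa 35, Uma 26, Farid 0, Dev 27. Farid eliminated.
Round 2: Hiro 12, Rosa 35, Uma 26, Dev 27. Hiro eliminated.
Round 3: Rosa 35, Uma 26, Dev 39. Uma eliminated.
Round 4: Rosa 47, Dev 53. Dev has a majority (≥51).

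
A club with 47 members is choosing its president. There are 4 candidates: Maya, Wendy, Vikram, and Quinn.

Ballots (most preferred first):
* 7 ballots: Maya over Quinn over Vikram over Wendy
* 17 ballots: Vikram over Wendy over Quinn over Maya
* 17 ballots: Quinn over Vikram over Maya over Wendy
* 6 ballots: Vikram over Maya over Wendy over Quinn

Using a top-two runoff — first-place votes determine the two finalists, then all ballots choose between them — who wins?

Quinn

Round 1 first-place votes: Maya 7, Wendy 0, Vikram 23, Quinn 17. Vikram and Quinn advance.
Runoff: Vikram is ranked above Quinn on 23 ballots, Quinn above Vikram on 24.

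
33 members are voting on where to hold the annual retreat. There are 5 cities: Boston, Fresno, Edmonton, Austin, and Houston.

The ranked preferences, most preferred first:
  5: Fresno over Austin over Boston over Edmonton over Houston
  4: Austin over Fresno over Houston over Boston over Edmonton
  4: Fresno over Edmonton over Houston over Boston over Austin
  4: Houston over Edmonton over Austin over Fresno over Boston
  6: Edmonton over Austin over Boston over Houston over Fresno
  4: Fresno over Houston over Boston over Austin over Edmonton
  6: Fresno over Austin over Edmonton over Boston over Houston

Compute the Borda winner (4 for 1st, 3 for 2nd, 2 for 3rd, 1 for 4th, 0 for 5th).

Fresno

Boston: 5×2 + 4×1 + 4×1 + 4×0 + 6×2 + 4×2 + 6×1 = 44
Fresno: 5×4 + 4×3 + 4×4 + 4×1 + 6×0 + 4×4 + 6×4 = 92
Edmonton: 5×1 + 4×0 + 4×3 + 4×3 + 6×4 + 4×0 + 6×2 = 65
Austin: 5×3 + 4×4 + 4×0 + 4×2 + 6×3 + 4×1 + 6×3 = 79
Houston: 5×0 + 4×2 + 4×2 + 4×4 + 6×1 + 4×3 + 6×0 = 50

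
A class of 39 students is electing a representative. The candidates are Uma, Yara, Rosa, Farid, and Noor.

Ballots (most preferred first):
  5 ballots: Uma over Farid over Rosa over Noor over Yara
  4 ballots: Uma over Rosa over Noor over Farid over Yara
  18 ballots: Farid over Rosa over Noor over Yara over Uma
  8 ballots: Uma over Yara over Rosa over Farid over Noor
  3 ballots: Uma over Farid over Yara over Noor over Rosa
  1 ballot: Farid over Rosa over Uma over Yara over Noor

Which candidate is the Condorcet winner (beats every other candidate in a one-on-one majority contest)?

Uma

Uma vs Yara: 21–18
Uma vs Rosa: 20–19
Uma vs Farid: 20–19
Uma vs Noor: 21–18
Uma beats every other candidate.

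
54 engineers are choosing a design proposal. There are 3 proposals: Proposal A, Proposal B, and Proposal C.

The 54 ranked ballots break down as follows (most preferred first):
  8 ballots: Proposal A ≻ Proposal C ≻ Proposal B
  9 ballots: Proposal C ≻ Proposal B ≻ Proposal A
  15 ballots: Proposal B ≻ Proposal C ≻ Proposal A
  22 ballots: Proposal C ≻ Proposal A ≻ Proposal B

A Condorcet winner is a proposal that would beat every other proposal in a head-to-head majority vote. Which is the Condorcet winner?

Proposal C

Proposal C vs Proposal A: 46–8
Proposal C vs Proposal B: 39–15
Proposal C beats every other proposal.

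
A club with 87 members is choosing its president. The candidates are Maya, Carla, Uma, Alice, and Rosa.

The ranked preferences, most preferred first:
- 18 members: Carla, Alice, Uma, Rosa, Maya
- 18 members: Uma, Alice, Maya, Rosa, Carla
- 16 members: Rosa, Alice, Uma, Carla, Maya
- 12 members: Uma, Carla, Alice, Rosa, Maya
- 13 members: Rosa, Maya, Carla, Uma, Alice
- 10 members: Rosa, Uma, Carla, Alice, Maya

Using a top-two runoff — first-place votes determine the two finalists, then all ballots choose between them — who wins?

Uma

Round 1 first-place votes: Maya 0, Carla 18, Uma 30, Alice 0, Rosa 39. Rosa and Uma advance.
Runoff: Rosa is ranked above Uma on 39 ballots, Uma above Rosa on 48.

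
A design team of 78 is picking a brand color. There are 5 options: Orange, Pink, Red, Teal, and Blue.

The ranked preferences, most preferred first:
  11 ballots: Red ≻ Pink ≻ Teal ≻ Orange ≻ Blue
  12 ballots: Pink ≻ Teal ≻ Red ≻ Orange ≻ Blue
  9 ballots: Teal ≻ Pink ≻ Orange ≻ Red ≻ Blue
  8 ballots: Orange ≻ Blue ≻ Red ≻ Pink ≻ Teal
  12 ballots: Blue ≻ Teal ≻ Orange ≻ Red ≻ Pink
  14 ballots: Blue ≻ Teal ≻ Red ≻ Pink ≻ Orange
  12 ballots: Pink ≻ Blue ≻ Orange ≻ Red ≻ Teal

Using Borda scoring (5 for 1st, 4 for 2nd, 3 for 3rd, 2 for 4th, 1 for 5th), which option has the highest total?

Orange: 11×2 + 12×2 + 9×3 + 8×5 + 12×3 + 14×1 + 12×3 = 199
Pink: 11×4 + 12×5 + 9×4 + 8×2 + 12×1 + 14×2 + 12×5 = 256
Red: 11×5 + 12×3 + 9×2 + 8×3 + 12×2 + 14×3 + 12×2 = 223
Teal: 11×3 + 12×4 + 9×5 + 8×1 + 12×4 + 14×4 + 12×1 = 250
Blue: 11×1 + 12×1 + 9×1 + 8×4 + 12×5 + 14×5 + 12×4 = 242

Pink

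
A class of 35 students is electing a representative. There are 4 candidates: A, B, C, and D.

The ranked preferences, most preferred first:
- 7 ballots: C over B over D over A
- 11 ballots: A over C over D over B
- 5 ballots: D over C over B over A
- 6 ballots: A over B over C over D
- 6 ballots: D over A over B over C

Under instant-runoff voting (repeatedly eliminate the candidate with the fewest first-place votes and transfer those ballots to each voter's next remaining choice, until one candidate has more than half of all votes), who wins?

Round 1: A 17, B 0, C 7, D 11. B eliminated.
Round 2: A 17, C 7, D 11. C eliminated.
Round 3: A 17, D 18. D has a majority (≥18).

D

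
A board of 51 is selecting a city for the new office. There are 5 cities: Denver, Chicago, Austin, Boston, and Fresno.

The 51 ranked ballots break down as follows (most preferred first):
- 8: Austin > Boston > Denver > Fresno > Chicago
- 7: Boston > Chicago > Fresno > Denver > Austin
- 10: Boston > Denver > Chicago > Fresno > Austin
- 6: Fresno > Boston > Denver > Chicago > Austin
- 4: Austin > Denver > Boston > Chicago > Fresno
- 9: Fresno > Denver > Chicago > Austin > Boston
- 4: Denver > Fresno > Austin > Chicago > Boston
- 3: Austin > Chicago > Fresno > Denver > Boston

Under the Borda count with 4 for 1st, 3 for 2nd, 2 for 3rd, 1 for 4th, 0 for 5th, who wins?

Denver

Denver: 8×2 + 7×1 + 10×3 + 6×2 + 4×3 + 9×3 + 4×4 + 3×1 = 123
Chicago: 8×0 + 7×3 + 10×2 + 6×1 + 4×1 + 9×2 + 4×1 + 3×3 = 82
Austin: 8×4 + 7×0 + 10×0 + 6×0 + 4×4 + 9×1 + 4×2 + 3×4 = 77
Boston: 8×3 + 7×4 + 10×4 + 6×3 + 4×2 + 9×0 + 4×0 + 3×0 = 118
Fresno: 8×1 + 7×2 + 10×1 + 6×4 + 4×0 + 9×4 + 4×3 + 3×2 = 110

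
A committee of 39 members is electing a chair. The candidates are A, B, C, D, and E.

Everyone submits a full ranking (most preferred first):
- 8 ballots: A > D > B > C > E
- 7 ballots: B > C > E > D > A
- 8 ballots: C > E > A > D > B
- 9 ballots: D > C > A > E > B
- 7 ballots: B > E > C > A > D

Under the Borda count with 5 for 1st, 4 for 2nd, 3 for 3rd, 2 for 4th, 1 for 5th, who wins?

C

A: 8×5 + 7×1 + 8×3 + 9×3 + 7×2 = 112
B: 8×3 + 7×5 + 8×1 + 9×1 + 7×5 = 111
C: 8×2 + 7×4 + 8×5 + 9×4 + 7×3 = 141
D: 8×4 + 7×2 + 8×2 + 9×5 + 7×1 = 114
E: 8×1 + 7×3 + 8×4 + 9×2 + 7×4 = 107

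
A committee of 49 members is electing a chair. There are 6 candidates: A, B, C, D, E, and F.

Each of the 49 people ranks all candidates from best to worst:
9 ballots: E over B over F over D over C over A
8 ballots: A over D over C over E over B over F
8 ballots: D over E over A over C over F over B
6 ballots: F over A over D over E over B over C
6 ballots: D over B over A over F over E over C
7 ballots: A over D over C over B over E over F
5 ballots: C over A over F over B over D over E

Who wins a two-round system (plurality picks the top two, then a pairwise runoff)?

Round 1 first-place votes: A 15, B 0, C 5, D 14, E 9, F 6. A and D advance.
Runoff: A is ranked above D on 26 ballots, D above A on 23.

A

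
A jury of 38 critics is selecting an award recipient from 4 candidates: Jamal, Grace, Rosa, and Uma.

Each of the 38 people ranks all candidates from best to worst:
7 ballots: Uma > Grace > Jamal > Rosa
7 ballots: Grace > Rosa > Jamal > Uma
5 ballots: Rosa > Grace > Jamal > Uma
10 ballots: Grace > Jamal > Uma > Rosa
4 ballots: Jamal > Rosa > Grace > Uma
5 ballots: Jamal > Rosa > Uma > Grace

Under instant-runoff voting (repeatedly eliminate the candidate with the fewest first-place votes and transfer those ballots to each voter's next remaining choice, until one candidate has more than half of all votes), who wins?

Round 1: Jamal 9, Grace 17, Rosa 5, Uma 7. Rosa eliminated.
Round 2: Jamal 9, Grace 22, Uma 7. Grace has a majority (≥20).

Grace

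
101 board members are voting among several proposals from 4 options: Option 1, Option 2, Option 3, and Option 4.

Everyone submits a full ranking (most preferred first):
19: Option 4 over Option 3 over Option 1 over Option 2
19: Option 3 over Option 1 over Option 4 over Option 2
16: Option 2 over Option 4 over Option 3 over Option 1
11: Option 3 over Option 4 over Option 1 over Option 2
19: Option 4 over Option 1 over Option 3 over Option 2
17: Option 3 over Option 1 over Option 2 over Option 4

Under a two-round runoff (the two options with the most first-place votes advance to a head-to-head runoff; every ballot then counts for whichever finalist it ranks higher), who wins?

Option 4

Round 1 first-place votes: Option 1 0, Option 2 16, Option 3 47, Option 4 38. Option 3 and Option 4 advance.
Runoff: Option 3 is ranked above Option 4 on 47 ballots, Option 4 above Option 3 on 54.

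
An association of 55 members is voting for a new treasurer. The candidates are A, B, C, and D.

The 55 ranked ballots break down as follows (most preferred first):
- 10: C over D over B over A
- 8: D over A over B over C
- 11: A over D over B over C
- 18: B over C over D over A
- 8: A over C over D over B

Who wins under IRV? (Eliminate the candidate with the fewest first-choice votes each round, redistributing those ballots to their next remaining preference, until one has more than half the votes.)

Round 1: A 19, B 18, C 10, D 8. D eliminated.
Round 2: A 27, B 18, C 10. C eliminated.
Round 3: A 27, B 28. B has a majority (≥28).

B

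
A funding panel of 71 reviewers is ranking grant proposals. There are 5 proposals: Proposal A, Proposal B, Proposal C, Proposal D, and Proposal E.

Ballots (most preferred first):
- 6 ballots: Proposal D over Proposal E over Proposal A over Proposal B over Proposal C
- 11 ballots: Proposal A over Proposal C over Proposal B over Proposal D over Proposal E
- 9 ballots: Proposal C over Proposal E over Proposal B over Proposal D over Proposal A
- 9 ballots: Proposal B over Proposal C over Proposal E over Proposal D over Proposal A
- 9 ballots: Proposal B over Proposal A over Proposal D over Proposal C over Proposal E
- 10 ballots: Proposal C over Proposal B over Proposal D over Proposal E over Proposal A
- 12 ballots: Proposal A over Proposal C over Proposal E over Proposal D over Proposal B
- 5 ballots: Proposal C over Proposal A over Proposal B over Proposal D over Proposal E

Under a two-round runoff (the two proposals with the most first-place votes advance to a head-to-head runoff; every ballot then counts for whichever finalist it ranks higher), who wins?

Proposal A

Round 1 first-place votes: Proposal A 23, Proposal B 18, Proposal C 24, Proposal D 6, Proposal E 0. Proposal C and Proposal A advance.
Runoff: Proposal C is ranked above Proposal A on 33 ballots, Proposal A above Proposal C on 38.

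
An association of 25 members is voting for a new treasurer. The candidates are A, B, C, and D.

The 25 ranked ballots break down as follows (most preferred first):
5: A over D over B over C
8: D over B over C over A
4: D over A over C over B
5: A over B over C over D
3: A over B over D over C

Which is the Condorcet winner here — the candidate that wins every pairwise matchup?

A vs B: 17–8
A vs C: 17–8
A vs D: 13–12
A beats every other candidate.

A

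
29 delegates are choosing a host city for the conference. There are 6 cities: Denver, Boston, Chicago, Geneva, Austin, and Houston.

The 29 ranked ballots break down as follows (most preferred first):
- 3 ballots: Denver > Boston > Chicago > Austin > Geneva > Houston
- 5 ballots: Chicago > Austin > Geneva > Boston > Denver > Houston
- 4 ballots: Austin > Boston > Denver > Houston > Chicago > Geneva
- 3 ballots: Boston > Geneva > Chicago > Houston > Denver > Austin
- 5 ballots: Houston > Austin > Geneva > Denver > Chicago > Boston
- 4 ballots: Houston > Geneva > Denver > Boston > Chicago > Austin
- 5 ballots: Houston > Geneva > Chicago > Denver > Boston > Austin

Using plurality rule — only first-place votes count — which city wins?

First-place votes: Denver 3, Boston 3, Chicago 5, Geneva 0, Austin 4, Houston 14.

Houston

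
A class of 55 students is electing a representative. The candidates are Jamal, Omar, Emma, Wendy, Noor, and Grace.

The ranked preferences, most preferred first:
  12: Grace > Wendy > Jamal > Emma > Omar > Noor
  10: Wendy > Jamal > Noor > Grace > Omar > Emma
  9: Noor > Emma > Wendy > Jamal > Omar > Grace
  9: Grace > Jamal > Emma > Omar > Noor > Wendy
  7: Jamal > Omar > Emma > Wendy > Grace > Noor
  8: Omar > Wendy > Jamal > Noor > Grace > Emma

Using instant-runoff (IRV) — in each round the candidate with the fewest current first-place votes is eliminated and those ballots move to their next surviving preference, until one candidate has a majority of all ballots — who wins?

Wendy

Round 1: Jamal 7, Omar 8, Emma 0, Wendy 10, Noor 9, Grace 21. Emma eliminated.
Round 2: Jamal 7, Omar 8, Wendy 10, Noor 9, Grace 21. Jamal eliminated.
Round 3: Omar 15, Wendy 10, Noor 9, Grace 21. Noor eliminated.
Round 4: Omar 15, Wendy 19, Grace 21. Omar eliminated.
Round 5: Wendy 34, Grace 21. Wendy has a majority (≥28).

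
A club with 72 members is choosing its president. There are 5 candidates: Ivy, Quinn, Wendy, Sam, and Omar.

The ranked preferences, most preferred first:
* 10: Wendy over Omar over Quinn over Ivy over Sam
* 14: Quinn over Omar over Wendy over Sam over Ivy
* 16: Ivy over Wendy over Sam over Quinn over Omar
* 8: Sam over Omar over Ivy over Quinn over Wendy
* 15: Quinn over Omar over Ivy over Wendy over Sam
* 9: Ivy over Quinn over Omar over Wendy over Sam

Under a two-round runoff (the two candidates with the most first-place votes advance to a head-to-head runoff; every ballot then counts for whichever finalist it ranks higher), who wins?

Round 1 first-place votes: Ivy 25, Quinn 29, Wendy 10, Sam 8, Omar 0. Quinn and Ivy advance.
Runoff: Quinn is ranked above Ivy on 39 ballots, Ivy above Quinn on 33.

Quinn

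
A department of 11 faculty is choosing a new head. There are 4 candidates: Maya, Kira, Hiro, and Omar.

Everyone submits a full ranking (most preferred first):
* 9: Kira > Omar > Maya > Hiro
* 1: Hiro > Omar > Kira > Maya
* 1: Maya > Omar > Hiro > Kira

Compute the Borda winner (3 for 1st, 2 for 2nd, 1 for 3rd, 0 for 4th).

Maya: 9×1 + 1×0 + 1×3 = 12
Kira: 9×3 + 1×1 + 1×0 = 28
Hiro: 9×0 + 1×3 + 1×1 = 4
Omar: 9×2 + 1×2 + 1×2 = 22

Kira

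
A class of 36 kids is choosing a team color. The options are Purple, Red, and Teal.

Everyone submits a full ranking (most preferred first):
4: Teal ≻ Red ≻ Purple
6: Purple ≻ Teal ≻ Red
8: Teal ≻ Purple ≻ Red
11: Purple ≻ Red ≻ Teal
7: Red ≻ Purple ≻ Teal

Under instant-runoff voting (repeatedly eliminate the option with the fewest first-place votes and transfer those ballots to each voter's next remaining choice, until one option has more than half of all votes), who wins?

Round 1: Purple 17, Red 7, Teal 12. Red eliminated.
Round 2: Purple 24, Teal 12. Purple has a majority (≥19).

Purple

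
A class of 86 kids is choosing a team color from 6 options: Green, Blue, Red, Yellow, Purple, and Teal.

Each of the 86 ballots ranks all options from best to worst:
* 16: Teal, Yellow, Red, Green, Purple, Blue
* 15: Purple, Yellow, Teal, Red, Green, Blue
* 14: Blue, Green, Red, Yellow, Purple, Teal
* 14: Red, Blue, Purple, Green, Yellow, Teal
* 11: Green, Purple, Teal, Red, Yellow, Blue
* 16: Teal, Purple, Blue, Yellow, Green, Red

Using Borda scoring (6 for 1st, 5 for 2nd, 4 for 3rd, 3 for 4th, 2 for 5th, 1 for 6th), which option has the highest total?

Green: 16×3 + 15×2 + 14×5 + 14×3 + 11×6 + 16×2 = 288
Blue: 16×1 + 15×1 + 14×6 + 14×5 + 11×1 + 16×4 = 260
Red: 16×4 + 15×3 + 14×4 + 14×6 + 11×3 + 16×1 = 298
Yellow: 16×5 + 15×5 + 14×3 + 14×2 + 11×2 + 16×3 = 295
Purple: 16×2 + 15×6 + 14×2 + 14×4 + 11×5 + 16×5 = 341
Teal: 16×6 + 15×4 + 14×1 + 14×1 + 11×4 + 16×6 = 324

Purple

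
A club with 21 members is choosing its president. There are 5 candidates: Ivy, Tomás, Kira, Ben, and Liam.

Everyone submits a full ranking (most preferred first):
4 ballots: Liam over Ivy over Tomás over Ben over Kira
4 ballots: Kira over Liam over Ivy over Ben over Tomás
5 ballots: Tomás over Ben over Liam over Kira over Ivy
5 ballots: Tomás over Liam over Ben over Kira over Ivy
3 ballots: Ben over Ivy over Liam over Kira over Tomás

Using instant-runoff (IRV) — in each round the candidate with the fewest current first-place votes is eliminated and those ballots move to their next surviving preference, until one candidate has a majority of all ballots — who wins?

Round 1: Ivy 0, Tomás 10, Kira 4, Ben 3, Liam 4. Ivy eliminated.
Round 2: Tomás 10, Kira 4, Ben 3, Liam 4. Ben eliminated.
Round 3: Tomás 10, Kira 4, Liam 7. Kira eliminated.
Round 4: Tomás 10, Liam 11. Liam has a majority (≥11).

Liam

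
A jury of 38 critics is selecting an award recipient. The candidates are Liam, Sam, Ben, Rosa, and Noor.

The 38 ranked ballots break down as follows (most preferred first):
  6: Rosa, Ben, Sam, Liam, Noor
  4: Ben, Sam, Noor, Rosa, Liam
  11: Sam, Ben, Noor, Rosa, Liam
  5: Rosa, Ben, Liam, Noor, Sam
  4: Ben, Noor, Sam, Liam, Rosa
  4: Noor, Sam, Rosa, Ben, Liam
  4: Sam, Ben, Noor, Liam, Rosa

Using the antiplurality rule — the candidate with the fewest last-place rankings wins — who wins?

Last-place votes: Liam 19, Sam 5, Ben 0, Rosa 8, Noor 6.

Ben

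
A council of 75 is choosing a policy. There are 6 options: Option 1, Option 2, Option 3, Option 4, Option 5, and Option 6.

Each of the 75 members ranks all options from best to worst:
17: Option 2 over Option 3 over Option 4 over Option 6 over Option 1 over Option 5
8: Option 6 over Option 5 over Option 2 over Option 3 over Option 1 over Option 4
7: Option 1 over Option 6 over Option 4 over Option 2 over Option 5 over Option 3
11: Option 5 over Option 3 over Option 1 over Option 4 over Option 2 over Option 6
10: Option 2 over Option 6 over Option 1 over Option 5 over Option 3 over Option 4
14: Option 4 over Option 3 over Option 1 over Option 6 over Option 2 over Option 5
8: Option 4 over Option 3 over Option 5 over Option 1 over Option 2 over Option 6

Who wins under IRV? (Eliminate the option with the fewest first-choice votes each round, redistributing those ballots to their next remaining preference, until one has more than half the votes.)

Round 1: Option 1 7, Option 2 27, Option 3 0, Option 4 22, Option 5 11, Option 6 8. Option 3 eliminated.
Round 2: Option 1 7, Option 2 27, Option 4 22, Option 5 11, Option 6 8. Option 1 eliminated.
Round 3: Option 2 27, Option 4 22, Option 5 11, Option 6 15. Option 5 eliminated.
Round 4: Option 2 27, Option 4 33, Option 6 15. Option 6 eliminated.
Round 5: Option 2 35, Option 4 40. Option 4 has a majority (≥38).

Option 4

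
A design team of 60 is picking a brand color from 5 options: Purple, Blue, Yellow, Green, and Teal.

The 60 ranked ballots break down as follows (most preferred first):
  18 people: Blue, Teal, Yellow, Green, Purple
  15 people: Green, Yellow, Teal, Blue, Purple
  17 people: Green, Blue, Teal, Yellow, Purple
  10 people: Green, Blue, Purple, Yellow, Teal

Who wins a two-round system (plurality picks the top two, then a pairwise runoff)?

Round 1 first-place votes: Purple 0, Blue 18, Yellow 0, Green 42, Teal 0. Green and Blue advance.
Runoff: Green is ranked above Blue on 42 ballots, Blue above Green on 18.

Green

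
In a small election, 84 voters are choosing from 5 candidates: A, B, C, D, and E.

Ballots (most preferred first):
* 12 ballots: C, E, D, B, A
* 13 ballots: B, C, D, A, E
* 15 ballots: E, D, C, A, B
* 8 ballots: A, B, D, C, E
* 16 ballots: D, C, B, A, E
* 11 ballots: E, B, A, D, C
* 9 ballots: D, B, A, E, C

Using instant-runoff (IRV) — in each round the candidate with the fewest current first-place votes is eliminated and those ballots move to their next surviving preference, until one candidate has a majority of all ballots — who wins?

Round 1: A 8, B 13, C 12, D 25, E 26. A eliminated.
Round 2: B 21, C 12, D 25, E 26. C eliminated.
Round 3: B 21, D 25, E 38. B eliminated.
Round 4: D 46, E 38. D has a majority (≥43).

D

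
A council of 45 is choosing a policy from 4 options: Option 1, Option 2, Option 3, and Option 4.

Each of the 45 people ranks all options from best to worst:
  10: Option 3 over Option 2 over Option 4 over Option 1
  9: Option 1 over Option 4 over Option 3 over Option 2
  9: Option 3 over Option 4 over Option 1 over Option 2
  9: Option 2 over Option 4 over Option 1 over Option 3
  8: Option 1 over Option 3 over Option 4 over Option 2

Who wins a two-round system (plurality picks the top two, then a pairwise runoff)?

Option 1

Round 1 first-place votes: Option 1 17, Option 2 9, Option 3 19, Option 4 0. Option 3 and Option 1 advance.
Runoff: Option 3 is ranked above Option 1 on 19 ballots, Option 1 above Option 3 on 26.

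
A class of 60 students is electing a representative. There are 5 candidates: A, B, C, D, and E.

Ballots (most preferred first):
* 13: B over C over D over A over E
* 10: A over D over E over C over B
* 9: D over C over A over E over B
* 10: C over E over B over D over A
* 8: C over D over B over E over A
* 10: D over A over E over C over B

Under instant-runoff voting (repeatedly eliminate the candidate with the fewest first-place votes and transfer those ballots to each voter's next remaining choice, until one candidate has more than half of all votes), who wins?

C

Round 1: A 10, B 13, C 18, D 19, E 0. E eliminated.
Round 2: A 10, B 13, C 18, D 19. A eliminated.
Round 3: B 13, C 18, D 29. B eliminated.
Round 4: C 31, D 29. C has a majority (≥31).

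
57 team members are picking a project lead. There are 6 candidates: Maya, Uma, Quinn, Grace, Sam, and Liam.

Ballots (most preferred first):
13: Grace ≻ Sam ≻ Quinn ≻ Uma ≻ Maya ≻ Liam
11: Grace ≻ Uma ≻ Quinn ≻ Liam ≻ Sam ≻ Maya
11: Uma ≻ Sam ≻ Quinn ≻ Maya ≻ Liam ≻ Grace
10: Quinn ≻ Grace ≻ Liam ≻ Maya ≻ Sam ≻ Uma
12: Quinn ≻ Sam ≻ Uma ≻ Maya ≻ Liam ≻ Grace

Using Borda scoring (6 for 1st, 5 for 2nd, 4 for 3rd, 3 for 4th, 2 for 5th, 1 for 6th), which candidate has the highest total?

Quinn

Maya: 13×2 + 11×1 + 11×3 + 10×3 + 12×3 = 136
Uma: 13×3 + 11×5 + 11×6 + 10×1 + 12×4 = 218
Quinn: 13×4 + 11×4 + 11×4 + 10×6 + 12×6 = 272
Grace: 13×6 + 11×6 + 11×1 + 10×5 + 12×1 = 217
Sam: 13×5 + 11×2 + 11×5 + 10×2 + 12×5 = 222
Liam: 13×1 + 11×3 + 11×2 + 10×4 + 12×2 = 132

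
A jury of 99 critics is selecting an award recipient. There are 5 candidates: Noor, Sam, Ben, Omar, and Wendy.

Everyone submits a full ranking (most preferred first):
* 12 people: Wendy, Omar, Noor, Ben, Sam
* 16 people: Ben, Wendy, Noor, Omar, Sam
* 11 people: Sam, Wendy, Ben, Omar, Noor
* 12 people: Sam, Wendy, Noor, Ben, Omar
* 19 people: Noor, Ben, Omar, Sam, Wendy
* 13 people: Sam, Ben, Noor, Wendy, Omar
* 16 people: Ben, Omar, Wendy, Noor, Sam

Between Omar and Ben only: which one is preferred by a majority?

Ben

Omar is ranked above Ben on 12 ballots; Ben above Omar on 87.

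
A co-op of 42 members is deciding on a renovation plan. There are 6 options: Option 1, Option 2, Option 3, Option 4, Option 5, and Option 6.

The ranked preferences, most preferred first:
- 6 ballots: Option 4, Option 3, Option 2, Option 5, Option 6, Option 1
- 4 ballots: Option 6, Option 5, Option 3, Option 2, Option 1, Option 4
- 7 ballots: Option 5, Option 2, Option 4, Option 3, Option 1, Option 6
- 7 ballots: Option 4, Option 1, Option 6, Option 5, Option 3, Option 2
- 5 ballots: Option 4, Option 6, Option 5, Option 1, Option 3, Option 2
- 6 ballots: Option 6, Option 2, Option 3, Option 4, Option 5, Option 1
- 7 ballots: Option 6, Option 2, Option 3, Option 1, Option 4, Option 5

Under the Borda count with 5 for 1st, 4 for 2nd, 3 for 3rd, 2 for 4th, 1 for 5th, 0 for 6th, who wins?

Option 1: 6×0 + 4×1 + 7×1 + 7×4 + 5×2 + 6×0 + 7×2 = 63
Option 2: 6×3 + 4×2 + 7×4 + 7×0 + 5×0 + 6×4 + 7×4 = 106
Option 3: 6×4 + 4×3 + 7×2 + 7×1 + 5×1 + 6×3 + 7×3 = 101
Option 4: 6×5 + 4×0 + 7×3 + 7×5 + 5×5 + 6×2 + 7×1 = 130
Option 5: 6×2 + 4×4 + 7×5 + 7×2 + 5×3 + 6×1 + 7×0 = 98
Option 6: 6×1 + 4×5 + 7×0 + 7×3 + 5×4 + 6×5 + 7×5 = 132

Option 6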